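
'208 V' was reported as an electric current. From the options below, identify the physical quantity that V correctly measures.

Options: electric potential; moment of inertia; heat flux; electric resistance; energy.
electric potential

electric current should have units dimensionally equivalent to A (e.g. A).
The given unit 'V' reduces to kg * m^2 / (A * s^3). Of the listed options, that is the dimensionality of electric potential.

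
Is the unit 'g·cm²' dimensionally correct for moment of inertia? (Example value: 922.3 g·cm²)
Yes

moment of inertia has SI base units: kg * m^2
g·cm² reduces to the same SI base units, so it is a valid unit for moment of inertia.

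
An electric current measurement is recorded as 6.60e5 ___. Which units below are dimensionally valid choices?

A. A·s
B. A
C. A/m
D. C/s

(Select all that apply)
B, D

electric current has SI base units: A

Checking each option against A:
  A. A·s: ✗ does not match
  B. A: ✓ matches
  C. A/m: ✗ does not match
  D. C/s: ✓ matches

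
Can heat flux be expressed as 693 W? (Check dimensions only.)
No

heat flux has SI base units: kg / s^3
W does NOT reduce to kg / s^3; a valid unit for heat flux would be e.g. W/m².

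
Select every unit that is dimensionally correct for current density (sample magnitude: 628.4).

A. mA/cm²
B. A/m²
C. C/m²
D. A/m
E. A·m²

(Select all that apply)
A, B

current density has SI base units: A / m^2

Checking each option against A / m^2:
  A. mA/cm²: ✓ matches
  B. A/m²: ✓ matches
  C. C/m²: ✗ does not match
  D. A/m: ✗ does not match
  E. A·m²: ✗ does not match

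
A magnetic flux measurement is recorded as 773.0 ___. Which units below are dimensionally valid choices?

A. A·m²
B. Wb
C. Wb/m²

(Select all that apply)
B

magnetic flux has SI base units: kg * m^2 / (A * s^2)

Checking each option against kg * m^2 / (A * s^2):
  A. A·m²: ✗ does not match
  B. Wb: ✓ matches
  C. Wb/m²: ✗ does not match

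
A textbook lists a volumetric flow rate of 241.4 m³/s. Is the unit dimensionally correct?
Yes

volumetric flow rate has SI base units: m^3 / s
m³/s reduces to the same SI base units, so it is a valid unit for volumetric flow rate.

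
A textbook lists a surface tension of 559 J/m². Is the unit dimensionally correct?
Yes

surface tension has SI base units: kg / s^2
J/m² reduces to the same SI base units, so it is a valid unit for surface tension.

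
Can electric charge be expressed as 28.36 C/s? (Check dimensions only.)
No

electric charge has SI base units: A * s
C/s does NOT reduce to A * s; a valid unit for electric charge would be e.g. C.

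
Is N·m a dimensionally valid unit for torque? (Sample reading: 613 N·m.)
Yes

torque has SI base units: kg * m^2 / s^2
N·m reduces to the same SI base units, so it is a valid unit for torque.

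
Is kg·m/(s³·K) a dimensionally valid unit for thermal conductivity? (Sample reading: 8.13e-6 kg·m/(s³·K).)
Yes

thermal conductivity has SI base units: kg * m / (s^3 * K)
kg·m/(s³·K) reduces to the same SI base units, so it is a valid unit for thermal conductivity.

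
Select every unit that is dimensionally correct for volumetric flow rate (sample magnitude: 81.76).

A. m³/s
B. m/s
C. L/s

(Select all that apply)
A, C

volumetric flow rate has SI base units: m^3 / s

Checking each option against m^3 / s:
  A. m³/s: ✓ matches
  B. m/s: ✗ does not match
  C. L/s: ✓ matches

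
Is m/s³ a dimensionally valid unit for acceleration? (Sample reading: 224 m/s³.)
No

acceleration has SI base units: m / s^2
m/s³ does NOT reduce to m / s^2; a valid unit for acceleration would be e.g. m/s².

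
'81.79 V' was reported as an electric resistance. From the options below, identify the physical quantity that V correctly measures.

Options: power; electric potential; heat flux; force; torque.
electric potential

electric resistance should have units dimensionally equivalent to kg * m^2 / (A^2 * s^3) (e.g. Ω).
The given unit 'V' reduces to kg * m^2 / (A * s^3). Of the listed options, that is the dimensionality of electric potential.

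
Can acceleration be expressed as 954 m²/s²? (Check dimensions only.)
No

acceleration has SI base units: m / s^2
m²/s² does NOT reduce to m / s^2; a valid unit for acceleration would be e.g. m/s².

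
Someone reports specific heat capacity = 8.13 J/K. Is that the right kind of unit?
No

specific heat capacity has SI base units: m^2 / (s^2 * K)
J/K does NOT reduce to m^2 / (s^2 * K); a valid unit for specific heat capacity would be e.g. J/(kg·K).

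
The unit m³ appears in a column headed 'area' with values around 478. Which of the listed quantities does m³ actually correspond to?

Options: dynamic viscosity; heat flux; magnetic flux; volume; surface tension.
volume

area should have units dimensionally equivalent to m^2 (e.g. m²).
The given unit 'm³' reduces to m^3. Of the listed options, that is the dimensionality of volume.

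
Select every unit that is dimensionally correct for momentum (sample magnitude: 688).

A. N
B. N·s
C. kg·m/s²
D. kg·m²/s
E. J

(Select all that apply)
B

momentum has SI base units: kg * m / s

Checking each option against kg * m / s:
  A. N: ✗ does not match
  B. N·s: ✓ matches
  C. kg·m/s²: ✗ does not match
  D. kg·m²/s: ✗ does not match
  E. J: ✗ does not match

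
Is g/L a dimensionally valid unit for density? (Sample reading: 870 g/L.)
Yes

density has SI base units: kg / m^3
g/L reduces to the same SI base units, so it is a valid unit for density.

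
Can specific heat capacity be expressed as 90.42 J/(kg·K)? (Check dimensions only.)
Yes

specific heat capacity has SI base units: m^2 / (s^2 * K)
J/(kg·K) reduces to the same SI base units, so it is a valid unit for specific heat capacity.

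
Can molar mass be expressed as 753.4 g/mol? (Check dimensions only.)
Yes

molar mass has SI base units: kg / mol
g/mol reduces to the same SI base units, so it is a valid unit for molar mass.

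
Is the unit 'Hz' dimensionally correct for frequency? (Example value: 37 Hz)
Yes

frequency has SI base units: 1 / s
Hz reduces to the same SI base units, so it is a valid unit for frequency.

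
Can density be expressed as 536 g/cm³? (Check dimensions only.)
Yes

density has SI base units: kg / m^3
g/cm³ reduces to the same SI base units, so it is a valid unit for density.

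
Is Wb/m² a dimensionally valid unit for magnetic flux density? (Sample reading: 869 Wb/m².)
Yes

magnetic flux density has SI base units: kg / (A * s^2)
Wb/m² reduces to the same SI base units, so it is a valid unit for magnetic flux density.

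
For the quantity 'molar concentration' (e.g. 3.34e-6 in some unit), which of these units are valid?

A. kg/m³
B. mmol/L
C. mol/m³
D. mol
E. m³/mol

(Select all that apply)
B, C

molar concentration has SI base units: mol / m^3

Checking each option against mol / m^3:
  A. kg/m³: ✗ does not match
  B. mmol/L: ✓ matches
  C. mol/m³: ✓ matches
  D. mol: ✗ does not match
  E. m³/mol: ✗ does not match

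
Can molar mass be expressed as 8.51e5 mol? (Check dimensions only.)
No

molar mass has SI base units: kg / mol
mol does NOT reduce to kg / mol; a valid unit for molar mass would be e.g. kg/mol.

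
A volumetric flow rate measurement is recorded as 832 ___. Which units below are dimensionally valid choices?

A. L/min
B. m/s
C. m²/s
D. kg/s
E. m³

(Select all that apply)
A

volumetric flow rate has SI base units: m^3 / s

Checking each option against m^3 / s:
  A. L/min: ✓ matches
  B. m/s: ✗ does not match
  C. m²/s: ✗ does not match
  D. kg/s: ✗ does not match
  E. m³: ✗ does not match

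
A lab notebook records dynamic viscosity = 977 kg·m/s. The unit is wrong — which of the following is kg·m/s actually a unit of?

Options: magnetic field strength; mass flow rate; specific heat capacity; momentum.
momentum

dynamic viscosity should have units dimensionally equivalent to kg / (m * s) (e.g. Pa·s).
The given unit 'kg·m/s' reduces to kg * m / s. Of the listed options, that is the dimensionality of momentum.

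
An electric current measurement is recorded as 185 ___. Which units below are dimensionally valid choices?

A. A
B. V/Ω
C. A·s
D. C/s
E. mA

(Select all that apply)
A, B, D, E

electric current has SI base units: A

Checking each option against A:
  A. A: ✓ matches
  B. V/Ω: ✓ matches
  C. A·s: ✗ does not match
  D. C/s: ✓ matches
  E. mA: ✓ matches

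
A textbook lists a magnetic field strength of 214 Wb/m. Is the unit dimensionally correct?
No

magnetic field strength has SI base units: A / m
Wb/m does NOT reduce to A / m; a valid unit for magnetic field strength would be e.g. A/m.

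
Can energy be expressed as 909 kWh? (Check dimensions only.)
Yes

energy has SI base units: kg * m^2 / s^2
kWh reduces to the same SI base units, so it is a valid unit for energy.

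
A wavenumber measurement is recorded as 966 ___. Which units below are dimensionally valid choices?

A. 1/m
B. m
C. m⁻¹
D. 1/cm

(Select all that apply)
A, C, D

wavenumber has SI base units: 1 / m

Checking each option against 1 / m:
  A. 1/m: ✓ matches
  B. m: ✗ does not match
  C. m⁻¹: ✓ matches
  D. 1/cm: ✓ matches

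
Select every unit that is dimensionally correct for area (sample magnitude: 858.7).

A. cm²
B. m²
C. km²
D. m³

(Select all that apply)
A, B, C

area has SI base units: m^2

Checking each option against m^2:
  A. cm²: ✓ matches
  B. m²: ✓ matches
  C. km²: ✓ matches
  D. m³: ✗ does not match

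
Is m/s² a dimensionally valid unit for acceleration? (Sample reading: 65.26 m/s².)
Yes

acceleration has SI base units: m / s^2
m/s² reduces to the same SI base units, so it is a valid unit for acceleration.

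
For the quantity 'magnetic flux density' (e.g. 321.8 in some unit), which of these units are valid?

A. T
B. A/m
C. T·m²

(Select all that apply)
A

magnetic flux density has SI base units: kg / (A * s^2)

Checking each option against kg / (A * s^2):
  A. T: ✓ matches
  B. A/m: ✗ does not match
  C. T·m²: ✗ does not match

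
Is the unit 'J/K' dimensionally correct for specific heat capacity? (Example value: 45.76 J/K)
No

specific heat capacity has SI base units: m^2 / (s^2 * K)
J/K does NOT reduce to m^2 / (s^2 * K); a valid unit for specific heat capacity would be e.g. J/(kg·K).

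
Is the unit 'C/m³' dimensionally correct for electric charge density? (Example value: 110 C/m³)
Yes

electric charge density has SI base units: A * s / m^3
C/m³ reduces to the same SI base units, so it is a valid unit for electric charge density.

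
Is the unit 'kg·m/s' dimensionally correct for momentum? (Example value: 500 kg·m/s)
Yes

momentum has SI base units: kg * m / s
kg·m/s reduces to the same SI base units, so it is a valid unit for momentum.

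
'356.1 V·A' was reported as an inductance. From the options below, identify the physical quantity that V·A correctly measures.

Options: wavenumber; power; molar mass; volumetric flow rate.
power

inductance should have units dimensionally equivalent to kg * m^2 / (A^2 * s^2) (e.g. H).
The given unit 'V·A' reduces to kg * m^2 / s^3. Of the listed options, that is the dimensionality of power.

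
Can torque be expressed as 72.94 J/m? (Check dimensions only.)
No

torque has SI base units: kg * m^2 / s^2
J/m does NOT reduce to kg * m^2 / s^2; a valid unit for torque would be e.g. N·m.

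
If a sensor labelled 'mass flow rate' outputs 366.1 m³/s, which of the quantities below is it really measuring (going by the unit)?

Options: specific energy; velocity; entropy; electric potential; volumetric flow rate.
volumetric flow rate

mass flow rate should have units dimensionally equivalent to kg / s (e.g. kg/s).
The given unit 'm³/s' reduces to m^3 / s. Of the listed options, that is the dimensionality of volumetric flow rate.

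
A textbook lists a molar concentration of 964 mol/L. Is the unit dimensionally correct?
Yes

molar concentration has SI base units: mol / m^3
mol/L reduces to the same SI base units, so it is a valid unit for molar concentration.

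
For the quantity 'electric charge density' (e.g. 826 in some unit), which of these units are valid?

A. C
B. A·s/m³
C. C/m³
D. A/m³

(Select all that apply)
B, C

electric charge density has SI base units: A * s / m^3

Checking each option against A * s / m^3:
  A. C: ✗ does not match
  B. A·s/m³: ✓ matches
  C. C/m³: ✓ matches
  D. A/m³: ✗ does not match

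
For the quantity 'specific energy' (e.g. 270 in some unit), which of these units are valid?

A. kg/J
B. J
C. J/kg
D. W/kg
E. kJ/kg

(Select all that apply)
C, E

specific energy has SI base units: m^2 / s^2

Checking each option against m^2 / s^2:
  A. kg/J: ✗ does not match
  B. J: ✗ does not match
  C. J/kg: ✓ matches
  D. W/kg: ✗ does not match
  E. kJ/kg: ✓ matches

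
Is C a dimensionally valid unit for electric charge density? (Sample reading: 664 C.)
No

electric charge density has SI base units: A * s / m^3
C does NOT reduce to A * s / m^3; a valid unit for electric charge density would be e.g. C/m³.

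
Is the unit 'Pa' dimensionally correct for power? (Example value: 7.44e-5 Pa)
No

power has SI base units: kg * m^2 / s^3
Pa does NOT reduce to kg * m^2 / s^3; a valid unit for power would be e.g. W.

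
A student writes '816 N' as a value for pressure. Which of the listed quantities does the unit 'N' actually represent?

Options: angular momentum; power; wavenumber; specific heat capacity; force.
force

pressure should have units dimensionally equivalent to kg / (m * s^2) (e.g. Pa).
The given unit 'N' reduces to kg * m / s^2. Of the listed options, that is the dimensionality of force.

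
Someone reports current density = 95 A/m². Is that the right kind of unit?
Yes

current density has SI base units: A / m^2
A/m² reduces to the same SI base units, so it is a valid unit for current density.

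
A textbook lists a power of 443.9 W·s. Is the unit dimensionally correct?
No

power has SI base units: kg * m^2 / s^3
W·s does NOT reduce to kg * m^2 / s^3; a valid unit for power would be e.g. W.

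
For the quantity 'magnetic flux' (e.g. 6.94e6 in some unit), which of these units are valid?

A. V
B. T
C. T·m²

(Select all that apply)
C

magnetic flux has SI base units: kg * m^2 / (A * s^2)

Checking each option against kg * m^2 / (A * s^2):
  A. V: ✗ does not match
  B. T: ✗ does not match
  C. T·m²: ✓ matches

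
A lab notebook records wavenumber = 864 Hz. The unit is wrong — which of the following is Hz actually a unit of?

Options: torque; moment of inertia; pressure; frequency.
frequency

wavenumber should have units dimensionally equivalent to 1 / m (e.g. 1/m).
The given unit 'Hz' reduces to 1 / s. Of the listed options, that is the dimensionality of frequency.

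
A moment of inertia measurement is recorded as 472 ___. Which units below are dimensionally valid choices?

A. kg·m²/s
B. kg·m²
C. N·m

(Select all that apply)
B

moment of inertia has SI base units: kg * m^2

Checking each option against kg * m^2:
  A. kg·m²/s: ✗ does not match
  B. kg·m²: ✓ matches
  C. N·m: ✗ does not match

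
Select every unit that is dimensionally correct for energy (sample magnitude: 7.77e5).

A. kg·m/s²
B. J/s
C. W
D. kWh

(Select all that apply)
D

energy has SI base units: kg * m^2 / s^2

Checking each option against kg * m^2 / s^2:
  A. kg·m/s²: ✗ does not match
  B. J/s: ✗ does not match
  C. W: ✗ does not match
  D. kWh: ✓ matches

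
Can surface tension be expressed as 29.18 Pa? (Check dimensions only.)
No

surface tension has SI base units: kg / s^2
Pa does NOT reduce to kg / s^2; a valid unit for surface tension would be e.g. N/m.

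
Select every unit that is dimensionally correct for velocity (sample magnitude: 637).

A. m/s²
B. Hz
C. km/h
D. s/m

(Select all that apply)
C

velocity has SI base units: m / s

Checking each option against m / s:
  A. m/s²: ✗ does not match
  B. Hz: ✗ does not match
  C. km/h: ✓ matches
  D. s/m: ✗ does not match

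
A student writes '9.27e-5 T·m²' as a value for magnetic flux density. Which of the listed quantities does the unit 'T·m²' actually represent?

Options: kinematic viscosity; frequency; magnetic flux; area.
magnetic flux

magnetic flux density should have units dimensionally equivalent to kg / (A * s^2) (e.g. T).
The given unit 'T·m²' reduces to kg * m^2 / (A * s^2). Of the listed options, that is the dimensionality of magnetic flux.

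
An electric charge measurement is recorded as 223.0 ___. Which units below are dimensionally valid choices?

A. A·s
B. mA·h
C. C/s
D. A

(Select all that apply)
A, B

electric charge has SI base units: A * s

Checking each option against A * s:
  A. A·s: ✓ matches
  B. mA·h: ✓ matches
  C. C/s: ✗ does not match
  D. A: ✗ does not match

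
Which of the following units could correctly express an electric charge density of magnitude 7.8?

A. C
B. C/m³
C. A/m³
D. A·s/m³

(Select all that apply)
B, D

electric charge density has SI base units: A * s / m^3

Checking each option against A * s / m^3:
  A. C: ✗ does not match
  B. C/m³: ✓ matches
  C. A/m³: ✗ does not match
  D. A·s/m³: ✓ matches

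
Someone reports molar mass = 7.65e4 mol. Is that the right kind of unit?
No

molar mass has SI base units: kg / mol
mol does NOT reduce to kg / mol; a valid unit for molar mass would be e.g. kg/mol.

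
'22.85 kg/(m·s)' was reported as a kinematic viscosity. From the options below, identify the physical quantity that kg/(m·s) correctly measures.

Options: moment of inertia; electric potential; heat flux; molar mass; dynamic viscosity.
dynamic viscosity

kinematic viscosity should have units dimensionally equivalent to m^2 / s (e.g. m²/s).
The given unit 'kg/(m·s)' reduces to kg / (m * s). Of the listed options, that is the dimensionality of dynamic viscosity.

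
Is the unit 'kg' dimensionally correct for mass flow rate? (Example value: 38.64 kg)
No

mass flow rate has SI base units: kg / s
kg does NOT reduce to kg / s; a valid unit for mass flow rate would be e.g. kg/s.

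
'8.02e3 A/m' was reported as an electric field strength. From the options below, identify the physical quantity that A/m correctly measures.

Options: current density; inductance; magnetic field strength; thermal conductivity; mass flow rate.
magnetic field strength

electric field strength should have units dimensionally equivalent to kg * m / (A * s^3) (e.g. V/m).
The given unit 'A/m' reduces to A / m. Of the listed options, that is the dimensionality of magnetic field strength.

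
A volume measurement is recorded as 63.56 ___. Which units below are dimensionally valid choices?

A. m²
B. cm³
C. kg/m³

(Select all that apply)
B

volume has SI base units: m^3

Checking each option against m^3:
  A. m²: ✗ does not match
  B. cm³: ✓ matches
  C. kg/m³: ✗ does not match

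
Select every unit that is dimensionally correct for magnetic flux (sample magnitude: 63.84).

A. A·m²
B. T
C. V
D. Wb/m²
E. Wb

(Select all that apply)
E

magnetic flux has SI base units: kg * m^2 / (A * s^2)

Checking each option against kg * m^2 / (A * s^2):
  A. A·m²: ✗ does not match
  B. T: ✗ does not match
  C. V: ✗ does not match
  D. Wb/m²: ✗ does not match
  E. Wb: ✓ matches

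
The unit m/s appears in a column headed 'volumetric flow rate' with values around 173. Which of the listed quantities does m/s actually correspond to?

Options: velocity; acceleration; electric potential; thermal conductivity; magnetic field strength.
velocity

volumetric flow rate should have units dimensionally equivalent to m^3 / s (e.g. m³/s).
The given unit 'm/s' reduces to m / s. Of the listed options, that is the dimensionality of velocity.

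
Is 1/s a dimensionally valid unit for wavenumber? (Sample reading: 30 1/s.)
No

wavenumber has SI base units: 1 / m
1/s does NOT reduce to 1 / m; a valid unit for wavenumber would be e.g. 1/m.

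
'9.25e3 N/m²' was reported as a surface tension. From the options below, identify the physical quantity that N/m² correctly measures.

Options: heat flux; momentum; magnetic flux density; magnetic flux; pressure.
pressure

surface tension should have units dimensionally equivalent to kg / s^2 (e.g. N/m).
The given unit 'N/m²' reduces to kg / (m * s^2). Of the listed options, that is the dimensionality of pressure.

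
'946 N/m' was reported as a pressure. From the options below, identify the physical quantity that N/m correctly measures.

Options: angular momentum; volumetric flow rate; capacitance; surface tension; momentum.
surface tension

pressure should have units dimensionally equivalent to kg / (m * s^2) (e.g. Pa).
The given unit 'N/m' reduces to kg / s^2. Of the listed options, that is the dimensionality of surface tension.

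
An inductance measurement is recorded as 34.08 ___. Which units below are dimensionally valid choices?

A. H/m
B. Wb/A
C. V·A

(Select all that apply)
B

inductance has SI base units: kg * m^2 / (A^2 * s^2)

Checking each option against kg * m^2 / (A^2 * s^2):
  A. H/m: ✗ does not match
  B. Wb/A: ✓ matches
  C. V·A: ✗ does not match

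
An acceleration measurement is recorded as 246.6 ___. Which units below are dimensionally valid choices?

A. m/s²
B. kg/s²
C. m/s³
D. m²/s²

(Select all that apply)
A

acceleration has SI base units: m / s^2

Checking each option against m / s^2:
  A. m/s²: ✓ matches
  B. kg/s²: ✗ does not match
  C. m/s³: ✗ does not match
  D. m²/s²: ✗ does not match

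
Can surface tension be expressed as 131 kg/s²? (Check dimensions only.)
Yes

surface tension has SI base units: kg / s^2
kg/s² reduces to the same SI base units, so it is a valid unit for surface tension.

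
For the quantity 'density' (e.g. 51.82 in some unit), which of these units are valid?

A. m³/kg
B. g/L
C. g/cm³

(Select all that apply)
B, C

density has SI base units: kg / m^3

Checking each option against kg / m^3:
  A. m³/kg: ✗ does not match
  B. g/L: ✓ matches
  C. g/cm³: ✓ matches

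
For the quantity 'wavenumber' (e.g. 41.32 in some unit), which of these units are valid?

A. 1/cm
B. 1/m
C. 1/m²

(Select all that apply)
A, B

wavenumber has SI base units: 1 / m

Checking each option against 1 / m:
  A. 1/cm: ✓ matches
  B. 1/m: ✓ matches
  C. 1/m²: ✗ does not match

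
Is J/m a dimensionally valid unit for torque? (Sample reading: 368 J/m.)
No

torque has SI base units: kg * m^2 / s^2
J/m does NOT reduce to kg * m^2 / s^2; a valid unit for torque would be e.g. N·m.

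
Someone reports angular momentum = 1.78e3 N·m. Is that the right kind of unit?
No

angular momentum has SI base units: kg * m^2 / s
N·m does NOT reduce to kg * m^2 / s; a valid unit for angular momentum would be e.g. kg·m²/s.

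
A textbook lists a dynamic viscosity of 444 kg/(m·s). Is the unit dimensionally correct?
Yes

dynamic viscosity has SI base units: kg / (m * s)
kg/(m·s) reduces to the same SI base units, so it is a valid unit for dynamic viscosity.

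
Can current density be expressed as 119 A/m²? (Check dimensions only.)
Yes

current density has SI base units: A / m^2
A/m² reduces to the same SI base units, so it is a valid unit for current density.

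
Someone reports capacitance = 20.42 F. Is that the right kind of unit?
Yes

capacitance has SI base units: A^2 * s^4 / (kg * m^2)
F reduces to the same SI base units, so it is a valid unit for capacitance.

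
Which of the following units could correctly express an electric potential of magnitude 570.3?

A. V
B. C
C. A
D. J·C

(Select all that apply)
A

electric potential has SI base units: kg * m^2 / (A * s^3)

Checking each option against kg * m^2 / (A * s^3):
  A. V: ✓ matches
  B. C: ✗ does not match
  C. A: ✗ does not match
  D. J·C: ✗ does not match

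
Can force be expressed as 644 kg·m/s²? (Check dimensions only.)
Yes

force has SI base units: kg * m / s^2
kg·m/s² reduces to the same SI base units, so it is a valid unit for force.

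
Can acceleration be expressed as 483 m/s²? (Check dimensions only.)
Yes

acceleration has SI base units: m / s^2
m/s² reduces to the same SI base units, so it is a valid unit for acceleration.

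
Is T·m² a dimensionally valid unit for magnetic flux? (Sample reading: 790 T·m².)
Yes

magnetic flux has SI base units: kg * m^2 / (A * s^2)
T·m² reduces to the same SI base units, so it is a valid unit for magnetic flux.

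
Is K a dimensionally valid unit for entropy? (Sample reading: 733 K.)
No

entropy has SI base units: kg * m^2 / (s^2 * K)
K does NOT reduce to kg * m^2 / (s^2 * K); a valid unit for entropy would be e.g. J/K.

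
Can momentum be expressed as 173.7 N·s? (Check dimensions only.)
Yes

momentum has SI base units: kg * m / s
N·s reduces to the same SI base units, so it is a valid unit for momentum.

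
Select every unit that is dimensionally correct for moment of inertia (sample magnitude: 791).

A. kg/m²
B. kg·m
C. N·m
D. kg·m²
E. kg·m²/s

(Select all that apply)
D

moment of inertia has SI base units: kg * m^2

Checking each option against kg * m^2:
  A. kg/m²: ✗ does not match
  B. kg·m: ✗ does not match
  C. N·m: ✗ does not match
  D. kg·m²: ✓ matches
  E. kg·m²/s: ✗ does not match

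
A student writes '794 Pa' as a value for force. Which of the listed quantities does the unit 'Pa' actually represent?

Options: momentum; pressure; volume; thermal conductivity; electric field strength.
pressure

force should have units dimensionally equivalent to kg * m / s^2 (e.g. N).
The given unit 'Pa' reduces to kg / (m * s^2). Of the listed options, that is the dimensionality of pressure.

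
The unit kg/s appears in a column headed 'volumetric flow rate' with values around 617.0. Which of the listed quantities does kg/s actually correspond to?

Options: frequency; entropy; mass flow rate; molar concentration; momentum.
mass flow rate

volumetric flow rate should have units dimensionally equivalent to m^3 / s (e.g. m³/s).
The given unit 'kg/s' reduces to kg / s. Of the listed options, that is the dimensionality of mass flow rate.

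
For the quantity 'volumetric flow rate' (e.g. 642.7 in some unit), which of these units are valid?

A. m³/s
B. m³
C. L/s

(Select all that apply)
A, C

volumetric flow rate has SI base units: m^3 / s

Checking each option against m^3 / s:
  A. m³/s: ✓ matches
  B. m³: ✗ does not match
  C. L/s: ✓ matches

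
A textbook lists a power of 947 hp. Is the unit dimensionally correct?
Yes

power has SI base units: kg * m^2 / s^3
hp reduces to the same SI base units, so it is a valid unit for power.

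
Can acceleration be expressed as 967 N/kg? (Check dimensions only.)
Yes

acceleration has SI base units: m / s^2
N/kg reduces to the same SI base units, so it is a valid unit for acceleration.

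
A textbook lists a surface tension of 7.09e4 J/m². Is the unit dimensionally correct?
Yes

surface tension has SI base units: kg / s^2
J/m² reduces to the same SI base units, so it is a valid unit for surface tension.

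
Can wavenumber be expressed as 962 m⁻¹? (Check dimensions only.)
Yes

wavenumber has SI base units: 1 / m
m⁻¹ reduces to the same SI base units, so it is a valid unit for wavenumber.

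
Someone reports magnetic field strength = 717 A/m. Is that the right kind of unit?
Yes

magnetic field strength has SI base units: A / m
A/m reduces to the same SI base units, so it is a valid unit for magnetic field strength.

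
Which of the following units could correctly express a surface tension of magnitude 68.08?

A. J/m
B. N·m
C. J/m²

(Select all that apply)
C

surface tension has SI base units: kg / s^2

Checking each option against kg / s^2:
  A. J/m: ✗ does not match
  B. N·m: ✗ does not match
  C. J/m²: ✓ matches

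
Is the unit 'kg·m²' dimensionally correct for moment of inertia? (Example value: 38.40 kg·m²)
Yes

moment of inertia has SI base units: kg * m^2
kg·m² reduces to the same SI base units, so it is a valid unit for moment of inertia.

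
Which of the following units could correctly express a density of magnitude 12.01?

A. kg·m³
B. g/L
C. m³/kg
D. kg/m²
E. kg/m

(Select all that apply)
B

density has SI base units: kg / m^3

Checking each option against kg / m^3:
  A. kg·m³: ✗ does not match
  B. g/L: ✓ matches
  C. m³/kg: ✗ does not match
  D. kg/m²: ✗ does not match
  E. kg/m: ✗ does not match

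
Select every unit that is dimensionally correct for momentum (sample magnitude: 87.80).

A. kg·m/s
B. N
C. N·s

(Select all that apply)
A, C

momentum has SI base units: kg * m / s

Checking each option against kg * m / s:
  A. kg·m/s: ✓ matches
  B. N: ✗ does not match
  C. N·s: ✓ matches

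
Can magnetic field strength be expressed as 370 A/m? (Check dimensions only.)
Yes

magnetic field strength has SI base units: A / m
A/m reduces to the same SI base units, so it is a valid unit for magnetic field strength.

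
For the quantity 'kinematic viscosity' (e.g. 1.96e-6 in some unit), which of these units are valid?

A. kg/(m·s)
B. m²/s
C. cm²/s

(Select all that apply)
B, C

kinematic viscosity has SI base units: m^2 / s

Checking each option against m^2 / s:
  A. kg/(m·s): ✗ does not match
  B. m²/s: ✓ matches
  C. cm²/s: ✓ matches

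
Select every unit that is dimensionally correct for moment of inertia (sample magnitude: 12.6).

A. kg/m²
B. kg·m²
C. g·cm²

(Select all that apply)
B, C

moment of inertia has SI base units: kg * m^2

Checking each option against kg * m^2:
  A. kg/m²: ✗ does not match
  B. kg·m²: ✓ matches
  C. g·cm²: ✓ matches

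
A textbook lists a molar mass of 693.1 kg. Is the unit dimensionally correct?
No

molar mass has SI base units: kg / mol
kg does NOT reduce to kg / mol; a valid unit for molar mass would be e.g. kg/mol.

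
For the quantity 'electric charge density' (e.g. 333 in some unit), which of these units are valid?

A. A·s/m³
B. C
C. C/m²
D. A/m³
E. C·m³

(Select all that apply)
A

electric charge density has SI base units: A * s / m^3

Checking each option against A * s / m^3:
  A. A·s/m³: ✓ matches
  B. C: ✗ does not match
  C. C/m²: ✗ does not match
  D. A/m³: ✗ does not match
  E. C·m³: ✗ does not match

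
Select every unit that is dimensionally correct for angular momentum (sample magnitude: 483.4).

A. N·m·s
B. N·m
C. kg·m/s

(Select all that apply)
A

angular momentum has SI base units: kg * m^2 / s

Checking each option against kg * m^2 / s:
  A. N·m·s: ✓ matches
  B. N·m: ✗ does not match
  C. kg·m/s: ✗ does not match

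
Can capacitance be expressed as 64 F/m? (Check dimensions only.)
No

capacitance has SI base units: A^2 * s^4 / (kg * m^2)
F/m does NOT reduce to A^2 * s^4 / (kg * m^2); a valid unit for capacitance would be e.g. F.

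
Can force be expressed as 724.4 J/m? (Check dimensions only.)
Yes

force has SI base units: kg * m / s^2
J/m reduces to the same SI base units, so it is a valid unit for force.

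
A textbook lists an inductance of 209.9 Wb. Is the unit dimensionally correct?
No

inductance has SI base units: kg * m^2 / (A^2 * s^2)
Wb does NOT reduce to kg * m^2 / (A^2 * s^2); a valid unit for inductance would be e.g. H.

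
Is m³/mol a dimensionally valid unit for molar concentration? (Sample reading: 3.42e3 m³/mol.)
No

molar concentration has SI base units: mol / m^3
m³/mol does NOT reduce to mol / m^3; a valid unit for molar concentration would be e.g. mol/m³.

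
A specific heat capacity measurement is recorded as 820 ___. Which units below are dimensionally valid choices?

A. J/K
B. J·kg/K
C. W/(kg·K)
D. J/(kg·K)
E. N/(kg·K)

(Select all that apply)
D

specific heat capacity has SI base units: m^2 / (s^2 * K)

Checking each option against m^2 / (s^2 * K):
  A. J/K: ✗ does not match
  B. J·kg/K: ✗ does not match
  C. W/(kg·K): ✗ does not match
  D. J/(kg·K): ✓ matches
  E. N/(kg·K): ✗ does not match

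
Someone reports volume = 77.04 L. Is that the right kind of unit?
Yes

volume has SI base units: m^3
L reduces to the same SI base units, so it is a valid unit for volume.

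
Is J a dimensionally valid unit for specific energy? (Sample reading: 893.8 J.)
No

specific energy has SI base units: m^2 / s^2
J does NOT reduce to m^2 / s^2; a valid unit for specific energy would be e.g. J/kg.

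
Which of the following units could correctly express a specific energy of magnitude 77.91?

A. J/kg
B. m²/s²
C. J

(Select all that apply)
A, B

specific energy has SI base units: m^2 / s^2

Checking each option against m^2 / s^2:
  A. J/kg: ✓ matches
  B. m²/s²: ✓ matches
  C. J: ✗ does not match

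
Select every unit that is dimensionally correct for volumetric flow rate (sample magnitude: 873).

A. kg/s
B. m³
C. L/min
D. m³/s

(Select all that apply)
C, D

volumetric flow rate has SI base units: m^3 / s

Checking each option against m^3 / s:
  A. kg/s: ✗ does not match
  B. m³: ✗ does not match
  C. L/min: ✓ matches
  D. m³/s: ✓ matches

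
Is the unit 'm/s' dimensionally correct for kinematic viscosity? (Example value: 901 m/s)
No

kinematic viscosity has SI base units: m^2 / s
m/s does NOT reduce to m^2 / s; a valid unit for kinematic viscosity would be e.g. m²/s.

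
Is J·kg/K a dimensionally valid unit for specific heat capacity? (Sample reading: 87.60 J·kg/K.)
No

specific heat capacity has SI base units: m^2 / (s^2 * K)
J·kg/K does NOT reduce to m^2 / (s^2 * K); a valid unit for specific heat capacity would be e.g. J/(kg·K).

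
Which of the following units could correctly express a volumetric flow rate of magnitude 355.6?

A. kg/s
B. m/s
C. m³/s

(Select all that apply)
C

volumetric flow rate has SI base units: m^3 / s

Checking each option against m^3 / s:
  A. kg/s: ✗ does not match
  B. m/s: ✗ does not match
  C. m³/s: ✓ matches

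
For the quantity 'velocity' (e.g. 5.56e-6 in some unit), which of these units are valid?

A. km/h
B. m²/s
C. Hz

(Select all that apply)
A

velocity has SI base units: m / s

Checking each option against m / s:
  A. km/h: ✓ matches
  B. m²/s: ✗ does not match
  C. Hz: ✗ does not match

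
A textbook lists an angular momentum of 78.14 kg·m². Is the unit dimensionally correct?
No

angular momentum has SI base units: kg * m^2 / s
kg·m² does NOT reduce to kg * m^2 / s; a valid unit for angular momentum would be e.g. kg·m²/s.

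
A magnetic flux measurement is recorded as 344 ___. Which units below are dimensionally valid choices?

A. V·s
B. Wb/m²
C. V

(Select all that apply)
A

magnetic flux has SI base units: kg * m^2 / (A * s^2)

Checking each option against kg * m^2 / (A * s^2):
  A. V·s: ✓ matches
  B. Wb/m²: ✗ does not match
  C. V: ✗ does not match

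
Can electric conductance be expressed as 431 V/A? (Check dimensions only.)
No

electric conductance has SI base units: A^2 * s^3 / (kg * m^2)
V/A does NOT reduce to A^2 * s^3 / (kg * m^2); a valid unit for electric conductance would be e.g. S.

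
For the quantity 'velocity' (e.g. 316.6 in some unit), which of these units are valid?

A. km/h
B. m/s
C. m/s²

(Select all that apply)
A, B

velocity has SI base units: m / s

Checking each option against m / s:
  A. km/h: ✓ matches
  B. m/s: ✓ matches
  C. m/s²: ✗ does not match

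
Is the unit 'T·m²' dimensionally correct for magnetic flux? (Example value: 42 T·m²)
Yes

magnetic flux has SI base units: kg * m^2 / (A * s^2)
T·m² reduces to the same SI base units, so it is a valid unit for magnetic flux.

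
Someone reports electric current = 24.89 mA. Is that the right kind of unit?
Yes

electric current has SI base units: A
mA reduces to the same SI base units, so it is a valid unit for electric current.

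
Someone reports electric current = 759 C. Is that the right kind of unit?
No

electric current has SI base units: A
C does NOT reduce to A; a valid unit for electric current would be e.g. A.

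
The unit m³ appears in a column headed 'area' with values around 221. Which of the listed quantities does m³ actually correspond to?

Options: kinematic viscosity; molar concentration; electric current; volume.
volume

area should have units dimensionally equivalent to m^2 (e.g. m²).
The given unit 'm³' reduces to m^3. Of the listed options, that is the dimensionality of volume.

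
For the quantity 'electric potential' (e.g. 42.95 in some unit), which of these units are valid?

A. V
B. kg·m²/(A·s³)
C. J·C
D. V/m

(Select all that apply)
A, B

electric potential has SI base units: kg * m^2 / (A * s^3)

Checking each option against kg * m^2 / (A * s^3):
  A. V: ✓ matches
  B. kg·m²/(A·s³): ✓ matches
  C. J·C: ✗ does not match
  D. V/m: ✗ does not match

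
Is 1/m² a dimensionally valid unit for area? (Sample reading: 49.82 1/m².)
No

area has SI base units: m^2
1/m² does NOT reduce to m^2; a valid unit for area would be e.g. m².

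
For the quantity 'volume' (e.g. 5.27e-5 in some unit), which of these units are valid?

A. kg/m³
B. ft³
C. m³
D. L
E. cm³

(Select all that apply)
B, C, D, E

volume has SI base units: m^3

Checking each option against m^3:
  A. kg/m³: ✗ does not match
  B. ft³: ✓ matches
  C. m³: ✓ matches
  D. L: ✓ matches
  E. cm³: ✓ matches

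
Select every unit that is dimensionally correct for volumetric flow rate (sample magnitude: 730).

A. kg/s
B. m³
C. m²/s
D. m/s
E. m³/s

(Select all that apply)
E

volumetric flow rate has SI base units: m^3 / s

Checking each option against m^3 / s:
  A. kg/s: ✗ does not match
  B. m³: ✗ does not match
  C. m²/s: ✗ does not match
  D. m/s: ✗ does not match
  E. m³/s: ✓ matches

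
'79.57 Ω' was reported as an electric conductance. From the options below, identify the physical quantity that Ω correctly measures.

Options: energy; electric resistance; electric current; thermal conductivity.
electric resistance

electric conductance should have units dimensionally equivalent to A^2 * s^3 / (kg * m^2) (e.g. S).
The given unit 'Ω' reduces to kg * m^2 / (A^2 * s^3). Of the listed options, that is the dimensionality of electric resistance.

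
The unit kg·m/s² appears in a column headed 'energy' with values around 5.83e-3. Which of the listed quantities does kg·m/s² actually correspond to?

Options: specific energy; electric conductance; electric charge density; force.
force

energy should have units dimensionally equivalent to kg * m^2 / s^2 (e.g. J).
The given unit 'kg·m/s²' reduces to kg * m / s^2. Of the listed options, that is the dimensionality of force.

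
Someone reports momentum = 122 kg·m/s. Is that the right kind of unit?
Yes

momentum has SI base units: kg * m / s
kg·m/s reduces to the same SI base units, so it is a valid unit for momentum.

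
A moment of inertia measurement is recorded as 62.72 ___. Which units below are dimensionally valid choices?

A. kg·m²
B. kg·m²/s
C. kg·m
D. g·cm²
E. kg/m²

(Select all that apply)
A, D

moment of inertia has SI base units: kg * m^2

Checking each option against kg * m^2:
  A. kg·m²: ✓ matches
  B. kg·m²/s: ✗ does not match
  C. kg·m: ✗ does not match
  D. g·cm²: ✓ matches
  E. kg/m²: ✗ does not match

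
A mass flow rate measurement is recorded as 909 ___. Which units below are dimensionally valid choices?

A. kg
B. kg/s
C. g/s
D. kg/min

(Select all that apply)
B, C, D

mass flow rate has SI base units: kg / s

Checking each option against kg / s:
  A. kg: ✗ does not match
  B. kg/s: ✓ matches
  C. g/s: ✓ matches
  D. kg/min: ✓ matches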